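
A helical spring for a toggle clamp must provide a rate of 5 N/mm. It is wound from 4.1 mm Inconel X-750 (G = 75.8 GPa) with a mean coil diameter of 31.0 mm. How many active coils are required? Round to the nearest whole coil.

N_a = Gd⁴/(8D³k) = (75.8×10³ × 4.1⁴)/(8 × 31.0³ × 5)
    = 2.14193e+07 / 1.19164e+06 = 17.97 → 18 coils

18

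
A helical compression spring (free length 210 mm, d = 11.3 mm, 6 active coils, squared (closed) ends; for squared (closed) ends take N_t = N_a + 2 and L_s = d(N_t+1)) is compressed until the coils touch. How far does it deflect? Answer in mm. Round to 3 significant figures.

108 mm

N_t = 8; L_s = 11.3·9 = 101.7 mm
δ_solid = L₀ − L_s = 210 − 101.7 = 108.3 mm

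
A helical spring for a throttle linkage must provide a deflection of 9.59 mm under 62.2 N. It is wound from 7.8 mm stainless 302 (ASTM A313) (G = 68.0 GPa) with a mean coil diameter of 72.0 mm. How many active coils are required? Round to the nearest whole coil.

Required rate k = F/δ = 62.2/9.59 = 6.4859 N/mm
N_a = Gd⁴/(8D³k) = (68.0×10³ × 7.8⁴)/(8 × 72.0³ × 6.4859)
    = 2.51702e+08 / 1.93669e+07 = 13 → 13 coils

13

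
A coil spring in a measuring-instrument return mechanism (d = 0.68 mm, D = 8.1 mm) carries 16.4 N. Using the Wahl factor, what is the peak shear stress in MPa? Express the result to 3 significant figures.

Spring index C = D/d = 8.1/0.68 = 11.9118
K_W = (4C−1)/(4C−4) + 0.615/C = 46.647/43.647 + 0.0516 = 1.1204
τ₀ = 8FD/(πd³) = 8·16.4·8.1/(π·0.68³) = 1062.72/0.98782 = 1075.8 MPa
τ_max = K·τ₀ = 1.1204 × 1075.8 = 1205.3 MPa

1210 MPa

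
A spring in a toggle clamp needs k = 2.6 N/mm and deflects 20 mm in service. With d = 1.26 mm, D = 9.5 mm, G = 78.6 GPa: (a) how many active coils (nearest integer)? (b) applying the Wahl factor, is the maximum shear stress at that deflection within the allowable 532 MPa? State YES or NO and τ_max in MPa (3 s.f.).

N_a = Gd⁴/(8D³k) = (78.6×10³)(1.26⁴)/(8·9.5³·2.6) = 11.11 → N_a = 11
Actual rate k = Gd⁴/(8D³·11) = 2.6257 N/mm
Working load F = kδ = 2.6257·20 = 52.515 N
C = 9.5/1.26 = 7.5397; K_W = (4C−1)/(4C−4)+0.615/C = 1.1963
τ_max = K_W·8FD/(πd³) = 1.1963·635.09 = 759.72 MPa
τ_max > 532 MPa → exceeds allowable

(a) 11 coils; (b) NO, τ_max = 760 MPa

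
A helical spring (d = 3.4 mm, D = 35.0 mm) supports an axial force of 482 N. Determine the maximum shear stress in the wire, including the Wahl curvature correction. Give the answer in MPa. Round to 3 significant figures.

Spring index C = D/d = 35.0/3.4 = 10.2941
K_W = (4C−1)/(4C−4) + 0.615/C = 40.176/37.176 + 0.0597 = 1.1404
τ₀ = 8FD/(πd³) = 8·482·35.0/(π·3.4³) = 134960/123.48 = 1093 MPa
τ_max = K·τ₀ = 1.1404 × 1093 = 1246.5 MPa

1250 MPa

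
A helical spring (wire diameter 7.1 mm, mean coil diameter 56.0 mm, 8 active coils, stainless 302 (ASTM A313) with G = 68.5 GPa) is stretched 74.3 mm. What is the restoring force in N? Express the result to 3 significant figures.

1150 N

k = Gd⁴/(8D³N_a) = (68.5×10³)(7.1⁴)/(8·56.0³·8) = 15.487 N/mm
F = k·δ = 15.487 × 74.3 = 1150.7 N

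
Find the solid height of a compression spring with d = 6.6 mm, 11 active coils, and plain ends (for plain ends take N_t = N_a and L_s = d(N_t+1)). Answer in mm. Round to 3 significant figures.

plain ends: N_t = N_a = 11
L_s = d·(N_t+1) = 6.6 × 12 = 79.2 mm

79.2 mm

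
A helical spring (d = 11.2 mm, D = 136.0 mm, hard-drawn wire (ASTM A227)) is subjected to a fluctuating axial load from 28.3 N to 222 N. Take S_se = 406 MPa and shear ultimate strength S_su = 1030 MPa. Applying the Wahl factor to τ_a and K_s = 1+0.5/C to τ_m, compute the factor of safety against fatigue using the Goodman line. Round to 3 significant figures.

C = D/d = 136.0/11.2 = 12.1429; K_W = (4C−1)/(4C−4)+0.615/C = 1.1180; K_s = 1+0.5/C = 1.0412
F_a = (F_max−F_min)/2 = 96.85 N; F_m = (F_max+F_min)/2 = 125.15 N
τ_a = K_W·8F_aD/(πd³) = 1.1180 × 23.874 = 26.69 MPa
τ_m = K_s·8F_mD/(πd³) = 1.0412 × 30.85 = 32.12 MPa
Goodman: 1/n_f = τ_a/S_se + τ_m/S_su = 26.69/406 + 32.12/1030 = 0.06574 + 0.03118 = 0.096924
n_f = 1/0.096924 = 10.32

10.3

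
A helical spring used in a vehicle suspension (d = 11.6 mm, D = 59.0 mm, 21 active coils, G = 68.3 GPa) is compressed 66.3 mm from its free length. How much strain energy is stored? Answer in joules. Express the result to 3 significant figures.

78.8 J

k = Gd⁴/(8D³N_a) = (68.3×10³)(11.6⁴)/(8·59.0³·21) = 35.842 N/mm
U = ½kδ² = 0.5 × 35.842 × 66.3² = 78774 N·mm = 78.774 J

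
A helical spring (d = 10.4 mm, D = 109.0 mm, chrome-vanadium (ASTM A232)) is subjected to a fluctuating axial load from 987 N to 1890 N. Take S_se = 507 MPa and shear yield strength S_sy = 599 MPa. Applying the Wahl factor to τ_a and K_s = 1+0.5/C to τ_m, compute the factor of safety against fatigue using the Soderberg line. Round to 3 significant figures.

C = D/d = 109.0/10.4 = 10.4808; K_W = (4C−1)/(4C−4)+0.615/C = 1.1378; K_s = 1+0.5/C = 1.0477
F_a = (F_max−F_min)/2 = 451.5 N; F_m = (F_max+F_min)/2 = 1438.5 N
τ_a = K_W·8F_aD/(πd³) = 1.1378 × 111.41 = 126.76 MPa
τ_m = K_s·8F_mD/(πd³) = 1.0477 × 354.96 = 371.89 MPa
Soderberg: 1/n_f = τ_a/S_se + τ_m/S_sy = 126.76/507 + 371.89/599 = 0.25002 + 0.62085 = 0.87088
n_f = 1/0.87088 = 1.148

1.15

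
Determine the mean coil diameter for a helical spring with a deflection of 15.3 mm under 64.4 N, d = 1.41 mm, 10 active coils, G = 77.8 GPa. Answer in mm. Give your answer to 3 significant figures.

Required rate k = F/δ = 64.4/15.3 = 4.2092 N/mm
D = (Gd⁴/(8N_a·k))^(1/3) = (77.8×10³·1.41⁴/(8·10·4.2092))^(1/3)
  = (913.212)^(1/3) = 9.7019 mm

9.70 mm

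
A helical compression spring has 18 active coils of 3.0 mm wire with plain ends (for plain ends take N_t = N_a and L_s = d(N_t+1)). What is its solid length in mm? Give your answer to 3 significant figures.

plain ends: N_t = N_a = 18
L_s = d·(N_t+1) = 3.0 × 19 = 57 mm

57.0 mm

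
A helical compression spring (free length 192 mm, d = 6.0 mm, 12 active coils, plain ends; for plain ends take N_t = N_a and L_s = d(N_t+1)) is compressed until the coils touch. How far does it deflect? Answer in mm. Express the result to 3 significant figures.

N_t = 12; L_s = 6.0·13 = 78 mm
δ_solid = L₀ − L_s = 192 − 78 = 114 mm

114 mm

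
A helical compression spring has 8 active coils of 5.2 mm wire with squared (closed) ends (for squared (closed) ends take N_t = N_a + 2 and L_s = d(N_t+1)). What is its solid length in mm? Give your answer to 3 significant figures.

57.2 mm

squared (closed) ends: N_t = N_a + 2 = 8 + 2 = 10
L_s = d·(N_t+1) = 5.2 × 11 = 57.2 mm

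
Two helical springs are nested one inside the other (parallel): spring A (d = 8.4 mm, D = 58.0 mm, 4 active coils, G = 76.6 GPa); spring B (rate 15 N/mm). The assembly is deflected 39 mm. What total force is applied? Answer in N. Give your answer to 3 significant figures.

2970 N

k_A = Gd⁴/(8D³N_a) = (76.6×10³)(8.4⁴)/(8·58.0³·4) = 61.082 N/mm
Parallel: k_eq = 61.082 + 15 = 76.082 N/mm
F = k_eq·δ = 76.082·39 = 2967.2 N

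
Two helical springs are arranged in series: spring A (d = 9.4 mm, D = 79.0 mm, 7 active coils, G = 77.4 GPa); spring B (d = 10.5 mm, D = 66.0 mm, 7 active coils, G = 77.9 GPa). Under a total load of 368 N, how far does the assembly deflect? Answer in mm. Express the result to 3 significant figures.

k_A = Gd⁴/(8D³N_a) = (77.4×10³)(9.4⁴)/(8·79.0³·7) = 21.887 N/mm
k_B = Gd⁴/(8D³N_a) = (77.9×10³)(10.5⁴)/(8·66.0³·7) = 58.813 N/mm
Series: 1/k_eq = 1/21.887 + 1/58.813 = 0.062693; k_eq = 15.951 N/mm
δ = F/k_eq = 368/15.951 = 23.071 mm

23.1 mm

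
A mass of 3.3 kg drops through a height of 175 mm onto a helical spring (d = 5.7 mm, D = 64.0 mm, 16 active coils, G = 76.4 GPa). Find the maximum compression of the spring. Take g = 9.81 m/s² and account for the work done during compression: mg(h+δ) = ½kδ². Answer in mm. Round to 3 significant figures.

k = Gd⁴/(8D³N_a) = (76.4×10³)(5.7⁴)/(8·64.0³·16) = 2.4035 N/mm
W = mg = 3.3 × 9.81 = 32.373 N
½kδ² − Wδ − Wh = 0 → δ = (W + √(W² + 2kWh))/k
δ = (32.373 + √(1048 + 27232.9))/2.4035 = (32.373 + 168.17)/2.4035 = 83.438 mm

83.4 mm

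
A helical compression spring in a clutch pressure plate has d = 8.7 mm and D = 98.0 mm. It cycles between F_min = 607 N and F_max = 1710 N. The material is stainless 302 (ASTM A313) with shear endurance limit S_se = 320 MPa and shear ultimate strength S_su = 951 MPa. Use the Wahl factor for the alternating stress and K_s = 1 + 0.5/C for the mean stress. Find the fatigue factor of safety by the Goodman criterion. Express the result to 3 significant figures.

0.821

C = D/d = 98.0/8.7 = 11.2644; K_W = (4C−1)/(4C−4)+0.615/C = 1.1277; K_s = 1+0.5/C = 1.0444
F_a = (F_max−F_min)/2 = 551.5 N; F_m = (F_max+F_min)/2 = 1158.5 N
τ_a = K_W·8F_aD/(πd³) = 1.1277 × 209 = 235.69 MPa
τ_m = K_s·8F_mD/(πd³) = 1.0444 × 439.04 = 458.53 MPa
Goodman: 1/n_f = τ_a/S_se + τ_m/S_su = 235.69/320 + 458.53/951 = 0.73652 + 0.48215 = 1.2187
n_f = 1/1.2187 = 0.8206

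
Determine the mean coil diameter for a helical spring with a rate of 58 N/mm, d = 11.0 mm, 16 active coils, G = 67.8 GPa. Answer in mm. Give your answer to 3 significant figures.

D = (Gd⁴/(8N_a·k))^(1/3) = (67.8×10³·11.0⁴/(8·16·58))^(1/3)
  = (133710)^(1/3) = 51.1353 mm

51.1 mm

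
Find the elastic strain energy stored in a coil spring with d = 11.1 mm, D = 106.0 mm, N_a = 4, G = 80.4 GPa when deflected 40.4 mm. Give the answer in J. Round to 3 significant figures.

26.1 J

k = Gd⁴/(8D³N_a) = (80.4×10³)(11.1⁴)/(8·106.0³·4) = 32.024 N/mm
U = ½kδ² = 0.5 × 32.024 × 40.4² = 26134 N·mm = 26.134 J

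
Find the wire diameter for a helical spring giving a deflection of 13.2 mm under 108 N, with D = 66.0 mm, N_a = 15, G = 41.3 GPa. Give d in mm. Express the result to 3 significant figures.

9.09 mm

Required rate k = F/δ = 108/13.2 = 8.1818 N/mm
d = (8D³N_a·k / G)^(1/4) = (8·66.0³·15·8.1818 / (41.3×10³))^0.25
  = (6834.6)^0.25 = 9.0924 mm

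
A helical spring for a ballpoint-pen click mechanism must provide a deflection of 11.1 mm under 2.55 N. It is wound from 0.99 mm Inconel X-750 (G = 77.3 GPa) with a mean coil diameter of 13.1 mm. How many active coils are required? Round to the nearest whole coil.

18

Required rate k = F/δ = 2.55/11.1 = 0.22973 N/mm
N_a = Gd⁴/(8D³k) = (77.3×10³ × 0.99⁴)/(8 × 13.1³ × 0.22973)
    = 74254.1 / 4131.63 = 17.97 → 18 coils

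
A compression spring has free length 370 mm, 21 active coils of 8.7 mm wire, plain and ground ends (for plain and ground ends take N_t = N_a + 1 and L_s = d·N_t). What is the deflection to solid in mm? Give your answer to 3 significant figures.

179 mm

N_t = 22; L_s = 8.7·22 = 191.4 mm
δ_solid = L₀ − L_s = 370 − 191.4 = 178.6 mm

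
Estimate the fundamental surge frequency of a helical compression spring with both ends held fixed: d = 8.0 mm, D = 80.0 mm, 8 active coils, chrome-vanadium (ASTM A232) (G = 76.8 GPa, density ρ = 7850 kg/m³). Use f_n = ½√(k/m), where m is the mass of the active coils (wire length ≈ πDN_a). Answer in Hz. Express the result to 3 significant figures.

55.0 Hz

k = Gd⁴/(8D³N_a) = (76.8×10³)(8.0⁴)/(8·80.0³·8) = 9.6 N/mm = 9600 N/m
Wire length L = πDN_a = π·80.0·8 = 2010.6 mm
m = ρ·(πd²/4)·L = 7850 × 50.265×10⁻⁶ m² × 2.0106 m = 0.79336 kg
f_n = ½√(k/m) = 0.5·√(9600/0.79336) = 0.5·√(12100) = 55.001 Hz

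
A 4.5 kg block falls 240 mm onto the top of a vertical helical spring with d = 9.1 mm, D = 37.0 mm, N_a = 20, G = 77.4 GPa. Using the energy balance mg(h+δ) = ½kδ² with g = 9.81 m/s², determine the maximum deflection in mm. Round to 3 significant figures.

18.7 mm

k = Gd⁴/(8D³N_a) = (77.4×10³)(9.1⁴)/(8·37.0³·20) = 65.491 N/mm
W = mg = 4.5 × 9.81 = 44.145 N
½kδ² − Wδ − Wh = 0 → δ = (W + √(W² + 2kWh))/k
δ = (44.145 + √(1948.8 + 1.38773e+06))/65.491 = (44.145 + 1178.8)/65.491 = 18.674 mm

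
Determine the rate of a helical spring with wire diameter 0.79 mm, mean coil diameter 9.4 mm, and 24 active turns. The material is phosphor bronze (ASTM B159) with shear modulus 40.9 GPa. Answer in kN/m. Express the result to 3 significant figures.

k = Gd⁴/(8D³N_a) = (40.9×10³ × 0.79⁴) / (8 × 9.4³ × 24)
  = 15930.6 / 159472 = 0.099896 N/mm

0.0999 kN/m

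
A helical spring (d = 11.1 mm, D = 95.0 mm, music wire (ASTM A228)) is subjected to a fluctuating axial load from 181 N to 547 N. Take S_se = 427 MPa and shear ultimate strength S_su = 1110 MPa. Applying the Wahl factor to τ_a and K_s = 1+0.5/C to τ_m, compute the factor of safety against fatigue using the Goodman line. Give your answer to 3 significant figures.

6.66

C = D/d = 95.0/11.1 = 8.5586; K_W = (4C−1)/(4C−4)+0.615/C = 1.1711; K_s = 1+0.5/C = 1.0584
F_a = (F_max−F_min)/2 = 183 N; F_m = (F_max+F_min)/2 = 364 N
τ_a = K_W·8F_aD/(πd³) = 1.1711 × 32.37 = 37.908 MPa
τ_m = K_s·8F_mD/(πd³) = 1.0584 × 64.387 = 68.148 MPa
Goodman: 1/n_f = τ_a/S_se + τ_m/S_su = 37.908/427 + 68.148/1110 = 0.08878 + 0.06139 = 0.15017
n_f = 1/0.15017 = 6.659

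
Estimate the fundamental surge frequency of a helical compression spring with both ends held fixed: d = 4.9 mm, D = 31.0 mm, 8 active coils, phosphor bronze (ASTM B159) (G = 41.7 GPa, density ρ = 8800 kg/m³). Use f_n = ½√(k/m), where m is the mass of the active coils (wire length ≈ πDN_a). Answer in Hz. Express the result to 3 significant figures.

156 Hz

k = Gd⁴/(8D³N_a) = (41.7×10³)(4.9⁴)/(8·31.0³·8) = 12.608 N/mm = 12608 N/m
Wire length L = πDN_a = π·31.0·8 = 779.11 mm
m = ρ·(πd²/4)·L = 8800 × 18.857×10⁻⁶ m² × 0.77911 m = 0.12929 kg
f_n = ½√(k/m) = 0.5·√(12608/0.12929) = 0.5·√(97519) = 156.14 Hz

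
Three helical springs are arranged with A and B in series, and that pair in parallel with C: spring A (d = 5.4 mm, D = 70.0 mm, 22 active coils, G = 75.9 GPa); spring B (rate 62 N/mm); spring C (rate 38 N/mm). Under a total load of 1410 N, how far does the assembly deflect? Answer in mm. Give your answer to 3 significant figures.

36.1 mm

k_A = Gd⁴/(8D³N_a) = (75.9×10³)(5.4⁴)/(8·70.0³·22) = 1.0691 N/mm
Springs A,B series: k_AB = 1/(1/1.0691+1/62) = 1.051 N/mm; parallel with C: k_eq = 1.051+38 = 39.051 N/mm
δ = F/k_eq = 1410/39.051 = 36.107 mm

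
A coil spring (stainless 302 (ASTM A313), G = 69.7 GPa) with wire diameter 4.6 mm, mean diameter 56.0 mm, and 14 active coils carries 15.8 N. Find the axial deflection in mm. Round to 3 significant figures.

9.96 mm

k = Gd⁴/(8D³N_a) = (69.7×10³)(4.6⁴)/(8·56.0³·14) = 1.5867 N/mm
δ = F/k = 15.8 / 1.5867 = 9.9581 mm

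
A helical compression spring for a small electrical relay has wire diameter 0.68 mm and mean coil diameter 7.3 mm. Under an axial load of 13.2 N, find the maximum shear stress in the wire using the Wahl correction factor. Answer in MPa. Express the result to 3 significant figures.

Spring index C = D/d = 7.3/0.68 = 10.7353
K_W = (4C−1)/(4C−4) + 0.615/C = 41.941/38.941 + 0.0573 = 1.1343
τ₀ = 8FD/(πd³) = 8·13.2·7.3/(π·0.68³) = 770.88/0.98782 = 780.39 MPa
τ_max = K·τ₀ = 1.1343 × 780.39 = 885.21 MPa

885 MPa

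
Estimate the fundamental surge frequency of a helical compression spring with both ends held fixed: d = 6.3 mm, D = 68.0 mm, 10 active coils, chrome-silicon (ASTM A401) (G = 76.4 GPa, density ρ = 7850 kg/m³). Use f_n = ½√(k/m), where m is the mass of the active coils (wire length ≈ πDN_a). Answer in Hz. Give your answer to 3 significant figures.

47.8 Hz

k = Gd⁴/(8D³N_a) = (76.4×10³)(6.3⁴)/(8·68.0³·10) = 4.7845 N/mm = 4784.5 N/m
Wire length L = πDN_a = π·68.0·10 = 2136.3 mm
m = ρ·(πd²/4)·L = 7850 × 31.172×10⁻⁶ m² × 2.1363 m = 0.52276 kg
f_n = ½√(k/m) = 0.5·√(4784.5/0.52276) = 0.5·√(9152.5) = 47.834 Hz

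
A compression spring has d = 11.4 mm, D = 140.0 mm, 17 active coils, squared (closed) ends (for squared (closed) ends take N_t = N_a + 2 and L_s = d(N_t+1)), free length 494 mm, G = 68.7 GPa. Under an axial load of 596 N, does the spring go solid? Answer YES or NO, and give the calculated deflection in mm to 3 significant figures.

NO, δ = 192 mm

k = Gd⁴/(8D³N_a) = (68.7×10³)(11.4⁴)/(8·140.0³·17) = 3.1092 N/mm
N_t = 19; L_s = 11.4·20 = 228 mm; δ_solid = L₀ − L_s = 494 − 228 = 266 mm
δ = F/k = 596/3.1092 = 191.69 mm
δ < δ_solid → spring does not go solid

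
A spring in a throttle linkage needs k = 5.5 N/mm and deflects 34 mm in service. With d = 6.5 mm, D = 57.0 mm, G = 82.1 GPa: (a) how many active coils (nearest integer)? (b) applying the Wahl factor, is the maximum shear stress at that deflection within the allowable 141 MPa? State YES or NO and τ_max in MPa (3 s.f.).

N_a = Gd⁴/(8D³k) = (82.1×10³)(6.5⁴)/(8·57.0³·5.5) = 17.99 → N_a = 18
Actual rate k = Gd⁴/(8D³·18) = 5.4955 N/mm
Working load F = kδ = 5.4955·34 = 186.85 N
C = 57.0/6.5 = 8.7692; K_W = (4C−1)/(4C−4)+0.615/C = 1.1667
τ_max = K_W·8FD/(πd³) = 1.1667·98.756 = 115.22 MPa
τ_max ≤ 141 MPa → acceptable

(a) 18 coils; (b) YES, τ_max = 115 MPa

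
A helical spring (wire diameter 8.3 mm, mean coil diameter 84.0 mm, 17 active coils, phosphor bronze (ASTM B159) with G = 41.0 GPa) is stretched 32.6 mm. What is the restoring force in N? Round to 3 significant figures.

k = Gd⁴/(8D³N_a) = (41.0×10³)(8.3⁴)/(8·84.0³·17) = 2.4139 N/mm
F = k·δ = 2.4139 × 32.6 = 78.693 N

78.7 N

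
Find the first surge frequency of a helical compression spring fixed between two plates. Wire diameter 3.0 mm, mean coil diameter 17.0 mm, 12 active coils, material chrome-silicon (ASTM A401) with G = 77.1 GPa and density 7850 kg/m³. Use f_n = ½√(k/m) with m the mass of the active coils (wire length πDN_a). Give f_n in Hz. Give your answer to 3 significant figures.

305 Hz

k = Gd⁴/(8D³N_a) = (77.1×10³)(3.0⁴)/(8·17.0³·12) = 13.241 N/mm = 13241 N/m
Wire length L = πDN_a = π·17.0·12 = 640.88 mm
m = ρ·(πd²/4)·L = 7850 × 7.0686×10⁻⁶ m² × 0.64088 m = 0.035562 kg
f_n = ½√(k/m) = 0.5·√(13241/0.035562) = 0.5·√(3.7234e+05) = 305.1 Hz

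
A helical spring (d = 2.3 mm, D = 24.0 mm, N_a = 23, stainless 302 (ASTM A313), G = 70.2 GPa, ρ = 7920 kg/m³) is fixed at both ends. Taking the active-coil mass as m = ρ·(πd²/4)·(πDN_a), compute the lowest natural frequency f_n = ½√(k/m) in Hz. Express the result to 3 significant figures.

k = Gd⁴/(8D³N_a) = (70.2×10³)(2.3⁴)/(8·24.0³·23) = 0.77232 N/mm = 772.32 N/m
Wire length L = πDN_a = π·24.0·23 = 1734.2 mm
m = ρ·(πd²/4)·L = 7920 × 4.1548×10⁻⁶ m² × 1.7342 m = 0.057064 kg
f_n = ½√(k/m) = 0.5·√(772.32/0.057064) = 0.5·√(13534) = 58.169 Hz

58.2 Hz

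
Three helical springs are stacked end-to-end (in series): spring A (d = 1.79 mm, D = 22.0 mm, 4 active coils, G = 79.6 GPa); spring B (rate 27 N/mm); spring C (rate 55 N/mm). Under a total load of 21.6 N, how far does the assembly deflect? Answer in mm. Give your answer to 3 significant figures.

10.2 mm

k_A = Gd⁴/(8D³N_a) = (79.6×10³)(1.79⁴)/(8·22.0³·4) = 2.3983 N/mm
Series: 1/k_eq = 1/2.3983 + 1/27 + 1/55 = 0.47218; k_eq = 2.1178 N/mm
δ = F/k_eq = 21.6/2.1178 = 10.199 mm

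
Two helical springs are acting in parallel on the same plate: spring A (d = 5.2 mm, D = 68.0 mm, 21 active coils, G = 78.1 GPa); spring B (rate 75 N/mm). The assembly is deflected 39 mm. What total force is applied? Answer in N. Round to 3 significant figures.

k_A = Gd⁴/(8D³N_a) = (78.1×10³)(5.2⁴)/(8·68.0³·21) = 1.081 N/mm
Parallel: k_eq = 1.081 + 75 = 76.081 N/mm
F = k_eq·δ = 76.081·39 = 2967.2 N

2970 N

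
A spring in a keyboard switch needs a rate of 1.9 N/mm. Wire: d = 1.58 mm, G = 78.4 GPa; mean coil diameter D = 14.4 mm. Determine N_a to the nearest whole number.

N_a = Gd⁴/(8D³k) = (78.4×10³ × 1.58⁴)/(8 × 14.4³ × 1.9)
    = 488590 / 45387 = 10.76 → 11 coils

11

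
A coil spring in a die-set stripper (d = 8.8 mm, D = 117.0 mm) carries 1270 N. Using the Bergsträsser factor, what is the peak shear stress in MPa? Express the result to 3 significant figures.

611 MPa

Spring index C = D/d = 117.0/8.8 = 13.2955
K_B = (4C+2)/(4C−3) = 55.182/50.182 = 1.0996
τ₀ = 8FD/(πd³) = 8·1270·117.0/(π·8.8³) = 1.18872e+06/2140.9 = 555.24 MPa
τ_max = K·τ₀ = 1.0996 × 555.24 = 610.56 MPa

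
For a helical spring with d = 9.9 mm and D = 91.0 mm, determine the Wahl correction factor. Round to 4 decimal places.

C = D/d = 91.0/9.9 = 9.1919
K_W = (4C−1)/(4C−4) + 0.615/C = 35.768/32.768 + 0.0669 = 1.1585

1.1585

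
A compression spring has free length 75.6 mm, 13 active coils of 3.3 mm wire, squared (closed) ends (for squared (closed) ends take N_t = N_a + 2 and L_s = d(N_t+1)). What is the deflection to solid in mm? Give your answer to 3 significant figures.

22.8 mm

N_t = 15; L_s = 3.3·16 = 52.8 mm
δ_solid = L₀ − L_s = 75.6 − 52.8 = 22.8 mm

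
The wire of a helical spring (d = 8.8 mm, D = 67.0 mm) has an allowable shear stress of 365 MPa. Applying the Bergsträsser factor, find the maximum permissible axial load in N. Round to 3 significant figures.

1230 N

C = D/d = 67.0/8.8 = 7.6136
K_B = (4C+2)/(4C−3) = 32.455/27.455 = 1.1821
τ_max = K·8FD/(πd³) → F_max = τ_allow·πd³/(8DK)
F_max = 365·π·8.8³/(8·67.0·1.1821) = 7.8143e+05/633.62 = 1233.3 N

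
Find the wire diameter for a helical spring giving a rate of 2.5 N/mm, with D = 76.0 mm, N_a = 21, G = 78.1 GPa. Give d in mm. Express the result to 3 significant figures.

d = (8D³N_a·k / G)^(1/4) = (8·76.0³·21·2.5 / (78.1×10³))^0.25
  = (2360.7)^0.25 = 6.9704 mm

6.97 mm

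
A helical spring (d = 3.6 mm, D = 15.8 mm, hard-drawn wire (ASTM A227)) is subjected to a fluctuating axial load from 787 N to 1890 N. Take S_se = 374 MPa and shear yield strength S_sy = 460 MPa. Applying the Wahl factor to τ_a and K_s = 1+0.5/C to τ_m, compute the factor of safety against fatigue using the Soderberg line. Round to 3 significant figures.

C = D/d = 15.8/3.6 = 4.3889; K_W = (4C−1)/(4C−4)+0.615/C = 1.3614; K_s = 1+0.5/C = 1.1139
F_a = (F_max−F_min)/2 = 551.5 N; F_m = (F_max+F_min)/2 = 1338.5 N
τ_a = K_W·8F_aD/(πd³) = 1.3614 × 475.59 = 647.49 MPa
τ_m = K_s·8F_mD/(πd³) = 1.1139 × 1154.3 = 1285.8 MPa
Soderberg: 1/n_f = τ_a/S_se + τ_m/S_sy = 647.49/374 + 1285.8/460 = 1.73126 + 2.79515 = 4.5264
n_f = 1/4.5264 = 0.2209

0.221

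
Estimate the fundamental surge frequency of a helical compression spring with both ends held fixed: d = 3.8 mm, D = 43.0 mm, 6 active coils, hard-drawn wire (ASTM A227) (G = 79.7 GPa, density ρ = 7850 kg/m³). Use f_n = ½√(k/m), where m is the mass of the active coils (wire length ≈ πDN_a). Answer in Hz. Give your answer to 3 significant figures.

k = Gd⁴/(8D³N_a) = (79.7×10³)(3.8⁴)/(8·43.0³·6) = 4.3546 N/mm = 4354.6 N/m
Wire length L = πDN_a = π·43.0·6 = 810.53 mm
m = ρ·(πd²/4)·L = 7850 × 11.341×10⁻⁶ m² × 0.81053 m = 0.07216 kg
f_n = ½√(k/m) = 0.5·√(4354.6/0.07216) = 0.5·√(60346) = 122.83 Hz

123 Hz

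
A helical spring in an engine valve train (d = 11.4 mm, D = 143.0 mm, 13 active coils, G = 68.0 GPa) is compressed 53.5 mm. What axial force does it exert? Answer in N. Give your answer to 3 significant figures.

k = Gd⁴/(8D³N_a) = (68.0×10³)(11.4⁴)/(8·143.0³·13) = 3.7765 N/mm
F = k·δ = 3.7765 × 53.5 = 202.04 N

202 N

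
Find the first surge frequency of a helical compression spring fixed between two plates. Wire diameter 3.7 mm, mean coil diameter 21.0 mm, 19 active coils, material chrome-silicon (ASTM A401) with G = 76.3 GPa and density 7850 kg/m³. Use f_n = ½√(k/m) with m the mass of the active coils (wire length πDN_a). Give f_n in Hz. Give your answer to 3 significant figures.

155 Hz

k = Gd⁴/(8D³N_a) = (76.3×10³)(3.7⁴)/(8·21.0³·19) = 10.159 N/mm = 10159 N/m
Wire length L = πDN_a = π·21.0·19 = 1253.5 mm
m = ρ·(πd²/4)·L = 7850 × 10.752×10⁻⁶ m² × 1.2535 m = 0.1058 kg
f_n = ½√(k/m) = 0.5·√(10159/0.1058) = 0.5·√(96016) = 154.93 Hz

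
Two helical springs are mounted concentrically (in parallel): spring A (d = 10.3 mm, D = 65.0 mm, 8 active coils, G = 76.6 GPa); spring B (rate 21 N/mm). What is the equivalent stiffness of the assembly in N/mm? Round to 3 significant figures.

70.1 N/mm

k_A = Gd⁴/(8D³N_a) = (76.6×10³)(10.3⁴)/(8·65.0³·8) = 49.052 N/mm
Parallel: k_eq = 49.052 + 21 = 70.052 N/mm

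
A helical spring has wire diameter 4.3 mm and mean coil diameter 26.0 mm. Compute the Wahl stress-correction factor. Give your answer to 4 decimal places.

1.2503

C = D/d = 26.0/4.3 = 6.0465
K_W = (4C−1)/(4C−4) + 0.615/C = 23.186/20.186 + 0.1017 = 1.2503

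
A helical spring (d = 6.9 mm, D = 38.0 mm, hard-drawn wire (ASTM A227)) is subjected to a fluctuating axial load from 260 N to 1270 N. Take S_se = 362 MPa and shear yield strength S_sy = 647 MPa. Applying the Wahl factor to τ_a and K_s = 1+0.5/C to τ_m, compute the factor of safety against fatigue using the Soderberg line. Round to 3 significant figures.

C = D/d = 38.0/6.9 = 5.5072; K_W = (4C−1)/(4C−4)+0.615/C = 1.2781; K_s = 1+0.5/C = 1.0908
F_a = (F_max−F_min)/2 = 505 N; F_m = (F_max+F_min)/2 = 765 N
τ_a = K_W·8F_aD/(πd³) = 1.2781 × 148.75 = 190.12 MPa
τ_m = K_s·8F_mD/(πd³) = 1.0908 × 225.34 = 245.8 MPa
Soderberg: 1/n_f = τ_a/S_se + τ_m/S_sy = 190.12/362 + 245.8/647 = 0.52519 + 0.37990 = 0.90509
n_f = 1/0.90509 = 1.105

1.10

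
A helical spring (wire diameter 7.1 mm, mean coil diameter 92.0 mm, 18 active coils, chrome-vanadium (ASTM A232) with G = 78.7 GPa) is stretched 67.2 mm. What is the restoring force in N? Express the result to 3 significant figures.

120 N

k = Gd⁴/(8D³N_a) = (78.7×10³)(7.1⁴)/(8·92.0³·18) = 1.7835 N/mm
F = k·δ = 1.7835 × 67.2 = 119.85 N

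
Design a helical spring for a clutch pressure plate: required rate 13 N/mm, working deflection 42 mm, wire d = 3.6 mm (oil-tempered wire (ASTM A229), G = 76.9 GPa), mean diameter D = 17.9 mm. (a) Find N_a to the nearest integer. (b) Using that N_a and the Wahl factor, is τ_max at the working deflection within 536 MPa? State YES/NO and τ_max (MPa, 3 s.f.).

N_a = Gd⁴/(8D³k) = (76.9×10³)(3.6⁴)/(8·17.9³·13) = 21.65 → N_a = 22
Actual rate k = Gd⁴/(8D³·22) = 12.796 N/mm
Working load F = kδ = 12.796·42 = 537.42 N
C = 17.9/3.6 = 4.9722; K_W = (4C−1)/(4C−4)+0.615/C = 1.3125
τ_max = K_W·8FD/(πd³) = 1.3125·525.05 = 689.13 MPa
τ_max > 536 MPa → exceeds allowable

(a) 22 coils; (b) NO, τ_max = 689 MPa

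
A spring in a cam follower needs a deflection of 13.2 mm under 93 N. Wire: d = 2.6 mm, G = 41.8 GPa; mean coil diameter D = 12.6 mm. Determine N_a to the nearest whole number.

17

Required rate k = F/δ = 93/13.2 = 7.0455 N/mm
N_a = Gd⁴/(8D³k) = (41.8×10³ × 2.6⁴)/(8 × 12.6³ × 7.0455)
    = 1.91016e+06 / 112748 = 16.94 → 17 coils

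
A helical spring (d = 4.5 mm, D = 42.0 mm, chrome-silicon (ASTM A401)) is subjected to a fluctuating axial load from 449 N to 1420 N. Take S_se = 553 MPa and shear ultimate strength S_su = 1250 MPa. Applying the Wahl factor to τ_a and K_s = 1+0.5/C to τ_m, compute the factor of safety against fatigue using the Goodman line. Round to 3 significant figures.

C = D/d = 42.0/4.5 = 9.3333; K_W = (4C−1)/(4C−4)+0.615/C = 1.1559; K_s = 1+0.5/C = 1.0536
F_a = (F_max−F_min)/2 = 485.5 N; F_m = (F_max+F_min)/2 = 934.5 N
τ_a = K_W·8F_aD/(πd³) = 1.1559 × 569.82 = 658.66 MPa
τ_m = K_s·8F_mD/(πd³) = 1.0536 × 1096.8 = 1155.6 MPa
Goodman: 1/n_f = τ_a/S_se + τ_m/S_su = 658.66/553 + 1155.6/1250 = 1.19106 + 0.92445 = 2.1155
n_f = 1/2.1155 = 0.4727

0.473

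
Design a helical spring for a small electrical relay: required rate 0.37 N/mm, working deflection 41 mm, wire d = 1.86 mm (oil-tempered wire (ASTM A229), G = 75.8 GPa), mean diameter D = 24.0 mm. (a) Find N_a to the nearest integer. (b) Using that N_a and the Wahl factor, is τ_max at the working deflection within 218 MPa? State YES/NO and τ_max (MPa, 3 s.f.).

N_a = Gd⁴/(8D³k) = (75.8×10³)(1.86⁴)/(8·24.0³·0.37) = 22.17 → N_a = 22
Actual rate k = Gd⁴/(8D³·22) = 0.37288 N/mm
Working load F = kδ = 0.37288·41 = 15.288 N
C = 24.0/1.86 = 12.9032; K_W = (4C−1)/(4C−4)+0.615/C = 1.1107
τ_max = K_W·8FD/(πd³) = 1.1107·145.2 = 161.27 MPa
τ_max ≤ 218 MPa → acceptable

(a) 22 coils; (b) YES, τ_max = 161 MPa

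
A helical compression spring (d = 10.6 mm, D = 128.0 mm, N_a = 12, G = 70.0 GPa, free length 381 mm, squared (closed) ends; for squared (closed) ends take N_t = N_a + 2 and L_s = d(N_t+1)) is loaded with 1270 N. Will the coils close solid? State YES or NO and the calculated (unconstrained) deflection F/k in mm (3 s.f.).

k = Gd⁴/(8D³N_a) = (70.0×10³)(10.6⁴)/(8·128.0³·12) = 4.3896 N/mm
N_t = 14; L_s = 10.6·15 = 159 mm; δ_solid = L₀ − L_s = 381 − 159 = 222 mm
δ = F/k = 1270/4.3896 = 289.32 mm
δ ≥ δ_solid → spring goes solid

YES, δ = 289 mm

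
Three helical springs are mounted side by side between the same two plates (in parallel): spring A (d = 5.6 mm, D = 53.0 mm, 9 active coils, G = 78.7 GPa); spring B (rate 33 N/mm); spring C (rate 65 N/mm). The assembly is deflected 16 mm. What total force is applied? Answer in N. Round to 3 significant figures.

1680 N

k_A = Gd⁴/(8D³N_a) = (78.7×10³)(5.6⁴)/(8·53.0³·9) = 7.2205 N/mm
Parallel: k_eq = 7.2205 + 33 + 65 = 105.22 N/mm
F = k_eq·δ = 105.22·16 = 1683.5 N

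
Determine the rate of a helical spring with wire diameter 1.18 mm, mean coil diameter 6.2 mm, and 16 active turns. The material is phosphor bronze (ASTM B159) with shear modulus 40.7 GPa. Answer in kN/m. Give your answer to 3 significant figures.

k = Gd⁴/(8D³N_a) = (40.7×10³ × 1.18⁴) / (8 × 6.2³ × 16)
  = 78908.3 / 30506 = 2.5866 N/mm

2.59 kN/m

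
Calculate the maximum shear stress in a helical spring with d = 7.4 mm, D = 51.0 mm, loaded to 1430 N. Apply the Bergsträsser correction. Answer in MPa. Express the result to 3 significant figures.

Spring index C = D/d = 51.0/7.4 = 6.8919
K_B = (4C+2)/(4C−3) = 29.568/24.568 = 1.2035
τ₀ = 8FD/(πd³) = 8·1430·51.0/(π·7.4³) = 583440/1273 = 458.3 MPa
τ_max = K·τ₀ = 1.2035 × 458.3 = 551.58 MPa

552 MPa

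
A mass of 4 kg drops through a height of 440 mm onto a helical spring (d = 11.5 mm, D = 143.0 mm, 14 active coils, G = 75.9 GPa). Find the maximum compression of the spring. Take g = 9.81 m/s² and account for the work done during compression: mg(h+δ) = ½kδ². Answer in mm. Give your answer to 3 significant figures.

102 mm

k = Gd⁴/(8D³N_a) = (75.9×10³)(11.5⁴)/(8·143.0³·14) = 4.0533 N/mm
W = mg = 4 × 9.81 = 39.24 N
½kδ² − Wδ − Wh = 0 → δ = (W + √(W² + 2kWh))/k
δ = (39.24 + √(1539.8 + 139965))/4.0533 = (39.24 + 376.17)/4.0533 = 102.49 mm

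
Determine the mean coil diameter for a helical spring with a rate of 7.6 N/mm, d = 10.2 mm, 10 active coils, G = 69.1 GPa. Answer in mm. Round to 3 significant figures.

D = (Gd⁴/(8N_a·k))^(1/3) = (69.1×10³·10.2⁴/(8·10·7.6))^(1/3)
  = (1.2302e+06)^(1/3) = 107.1499 mm

107 mm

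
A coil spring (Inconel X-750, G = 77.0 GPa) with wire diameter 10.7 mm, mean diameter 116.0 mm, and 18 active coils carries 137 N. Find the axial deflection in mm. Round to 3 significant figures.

k = Gd⁴/(8D³N_a) = (77.0×10³)(10.7⁴)/(8·116.0³·18) = 4.4904 N/mm
δ = F/k = 137 / 4.4904 = 30.509 mm

30.5 mm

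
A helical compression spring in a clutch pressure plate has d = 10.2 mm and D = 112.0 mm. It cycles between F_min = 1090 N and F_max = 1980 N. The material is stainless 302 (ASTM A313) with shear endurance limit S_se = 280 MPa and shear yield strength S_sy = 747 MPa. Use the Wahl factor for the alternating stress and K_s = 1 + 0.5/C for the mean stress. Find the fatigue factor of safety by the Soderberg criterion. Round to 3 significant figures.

C = D/d = 112.0/10.2 = 10.9804; K_W = (4C−1)/(4C−4)+0.615/C = 1.1312; K_s = 1+0.5/C = 1.0455
F_a = (F_max−F_min)/2 = 445 N; F_m = (F_max+F_min)/2 = 1535 N
τ_a = K_W·8F_aD/(πd³) = 1.1312 × 119.6 = 135.28 MPa
τ_m = K_s·8F_mD/(πd³) = 1.0455 × 412.54 = 431.33 MPa
Soderberg: 1/n_f = τ_a/S_se + τ_m/S_sy = 135.28/280 + 431.33/747 = 0.48315 + 0.57741 = 1.0606
n_f = 1/1.0606 = 0.9429

0.943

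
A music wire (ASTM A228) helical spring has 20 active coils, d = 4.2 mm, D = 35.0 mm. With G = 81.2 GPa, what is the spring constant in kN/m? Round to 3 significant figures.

3.68 kN/m

k = Gd⁴/(8D³N_a) = (81.2×10³ × 4.2⁴) / (8 × 35.0³ × 20)
  = 2.5267e+07 / 6.86e+06 = 3.6832 N/mm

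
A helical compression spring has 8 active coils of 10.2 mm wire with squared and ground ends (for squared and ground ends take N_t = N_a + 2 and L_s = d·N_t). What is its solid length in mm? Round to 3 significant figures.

squared and ground ends: N_t = N_a + 2 = 8 + 2 = 10
L_s = d·N_t = 10.2 × 10 = 102 mm

102 mm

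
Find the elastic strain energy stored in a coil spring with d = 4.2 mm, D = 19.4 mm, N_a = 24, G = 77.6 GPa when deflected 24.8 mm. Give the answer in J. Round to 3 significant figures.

k = Gd⁴/(8D³N_a) = (77.6×10³)(4.2⁴)/(8·19.4³·24) = 17.225 N/mm
U = ½kδ² = 0.5 × 17.225 × 24.8² = 5296.9 N·mm = 5.2969 J

5.30 J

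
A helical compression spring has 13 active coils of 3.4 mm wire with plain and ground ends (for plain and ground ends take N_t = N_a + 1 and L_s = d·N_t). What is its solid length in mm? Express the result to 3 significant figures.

plain and ground ends: N_t = N_a + 1 = 13 + 1 = 14
L_s = d·N_t = 3.4 × 14 = 47.6 mm

47.6 mm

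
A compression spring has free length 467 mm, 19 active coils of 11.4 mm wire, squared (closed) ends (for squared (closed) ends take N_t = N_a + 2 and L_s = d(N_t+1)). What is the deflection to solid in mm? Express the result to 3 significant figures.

216 mm

N_t = 21; L_s = 11.4·22 = 250.8 mm
δ_solid = L₀ − L_s = 467 − 250.8 = 216.2 mm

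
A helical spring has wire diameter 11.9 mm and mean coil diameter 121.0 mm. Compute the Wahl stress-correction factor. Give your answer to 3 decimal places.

1.142

C = D/d = 121.0/11.9 = 10.1681
K_W = (4C−1)/(4C−4) + 0.615/C = 39.672/36.672 + 0.0605 = 1.1423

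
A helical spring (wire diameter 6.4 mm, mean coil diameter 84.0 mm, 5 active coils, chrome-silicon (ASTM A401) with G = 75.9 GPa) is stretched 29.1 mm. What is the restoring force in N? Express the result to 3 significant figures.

156 N

k = Gd⁴/(8D³N_a) = (75.9×10³)(6.4⁴)/(8·84.0³·5) = 5.3711 N/mm
F = k·δ = 5.3711 × 29.1 = 156.3 N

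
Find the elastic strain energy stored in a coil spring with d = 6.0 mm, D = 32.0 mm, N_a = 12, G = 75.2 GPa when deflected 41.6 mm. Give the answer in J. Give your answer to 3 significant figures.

k = Gd⁴/(8D³N_a) = (75.2×10³)(6.0⁴)/(8·32.0³·12) = 30.981 N/mm
U = ½kδ² = 0.5 × 30.981 × 41.6² = 26808 N·mm = 26.808 J

26.8 J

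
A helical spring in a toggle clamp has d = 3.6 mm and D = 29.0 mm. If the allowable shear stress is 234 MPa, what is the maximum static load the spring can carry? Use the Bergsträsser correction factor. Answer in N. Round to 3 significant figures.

C = D/d = 29.0/3.6 = 8.0556
K_B = (4C+2)/(4C−3) = 34.222/29.222 = 1.1711
τ_max = K·8FD/(πd³) → F_max = τ_allow·πd³/(8DK)
F_max = 234·π·3.6³/(8·29.0·1.1711) = 34298/271.7 = 126.24 N

126 N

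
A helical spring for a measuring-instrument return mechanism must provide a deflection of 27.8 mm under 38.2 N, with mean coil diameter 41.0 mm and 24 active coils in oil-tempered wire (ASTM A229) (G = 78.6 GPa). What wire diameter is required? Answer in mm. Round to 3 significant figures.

3.90 mm

Required rate k = F/δ = 38.2/27.8 = 1.3741 N/mm
d = (8D³N_a·k / G)^(1/4) = (8·41.0³·24·1.3741 / (78.6×10³))^0.25
  = (231.34)^0.25 = 3.9000 mm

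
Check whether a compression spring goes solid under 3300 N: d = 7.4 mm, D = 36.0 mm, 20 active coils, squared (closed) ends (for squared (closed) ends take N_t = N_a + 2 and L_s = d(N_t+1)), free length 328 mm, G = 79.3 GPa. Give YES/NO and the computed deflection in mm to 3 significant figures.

k = Gd⁴/(8D³N_a) = (79.3×10³)(7.4⁴)/(8·36.0³·20) = 31.855 N/mm
N_t = 22; L_s = 7.4·23 = 170.2 mm; δ_solid = L₀ − L_s = 328 − 170.2 = 157.8 mm
δ = F/k = 3300/31.855 = 103.6 mm
δ < δ_solid → spring does not go solid

NO, δ = 104 mm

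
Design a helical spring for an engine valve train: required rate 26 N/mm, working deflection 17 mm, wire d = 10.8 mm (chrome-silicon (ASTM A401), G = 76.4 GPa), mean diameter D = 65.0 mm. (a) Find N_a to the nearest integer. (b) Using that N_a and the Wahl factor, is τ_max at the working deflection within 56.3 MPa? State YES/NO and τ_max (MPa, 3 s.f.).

N_a = Gd⁴/(8D³k) = (76.4×10³)(10.8⁴)/(8·65.0³·26) = 18.2 → N_a = 18
Actual rate k = Gd⁴/(8D³·18) = 26.284 N/mm
Working load F = kδ = 26.284·17 = 446.82 N
C = 65.0/10.8 = 6.0185; K_W = (4C−1)/(4C−4)+0.615/C = 1.2516
τ_max = K_W·8FD/(πd³) = 1.2516·58.711 = 73.484 MPa
τ_max > 56.3 MPa → exceeds allowable

(a) 18 coils; (b) NO, τ_max = 73.5 MPa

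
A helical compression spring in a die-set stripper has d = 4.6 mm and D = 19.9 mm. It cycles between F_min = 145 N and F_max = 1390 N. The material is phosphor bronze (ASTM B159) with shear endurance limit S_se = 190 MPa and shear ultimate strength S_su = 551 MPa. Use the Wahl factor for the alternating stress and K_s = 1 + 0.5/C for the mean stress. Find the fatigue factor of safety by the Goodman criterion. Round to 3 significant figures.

0.318

C = D/d = 19.9/4.6 = 4.3261; K_W = (4C−1)/(4C−4)+0.615/C = 1.3677; K_s = 1+0.5/C = 1.1156
F_a = (F_max−F_min)/2 = 622.5 N; F_m = (F_max+F_min)/2 = 767.5 N
τ_a = K_W·8F_aD/(πd³) = 1.3677 × 324.09 = 443.24 MPa
τ_m = K_s·8F_mD/(πd³) = 1.1156 × 399.57 = 445.76 MPa
Goodman: 1/n_f = τ_a/S_se + τ_m/S_su = 443.24/190 + 445.76/551 = 2.33282 + 0.80900 = 3.1418
n_f = 1/3.1418 = 0.3183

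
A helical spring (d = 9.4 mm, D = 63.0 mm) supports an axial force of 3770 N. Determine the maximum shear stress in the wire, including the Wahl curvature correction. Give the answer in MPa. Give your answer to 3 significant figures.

Spring index C = D/d = 63.0/9.4 = 6.7021
K_W = (4C−1)/(4C−4) + 0.615/C = 25.809/22.809 + 0.0918 = 1.2233
τ₀ = 8FD/(πd³) = 8·3770·63.0/(π·9.4³) = 1.90008e+06/2609.4 = 728.18 MPa
τ_max = K·τ₀ = 1.2233 × 728.18 = 890.78 MPa

891 MPa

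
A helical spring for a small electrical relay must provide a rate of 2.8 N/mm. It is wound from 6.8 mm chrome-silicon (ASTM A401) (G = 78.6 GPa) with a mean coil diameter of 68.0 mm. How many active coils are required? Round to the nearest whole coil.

N_a = Gd⁴/(8D³k) = (78.6×10³ × 6.8⁴)/(8 × 68.0³ × 2.8)
    = 1.68058e+08 / 7.04328e+06 = 23.86 → 24 coils

24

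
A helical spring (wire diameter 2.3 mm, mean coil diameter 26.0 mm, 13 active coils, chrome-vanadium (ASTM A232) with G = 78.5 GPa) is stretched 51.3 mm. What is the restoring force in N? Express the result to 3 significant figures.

61.7 N

k = Gd⁴/(8D³N_a) = (78.5×10³)(2.3⁴)/(8·26.0³·13) = 1.2018 N/mm
F = k·δ = 1.2018 × 51.3 = 61.652 N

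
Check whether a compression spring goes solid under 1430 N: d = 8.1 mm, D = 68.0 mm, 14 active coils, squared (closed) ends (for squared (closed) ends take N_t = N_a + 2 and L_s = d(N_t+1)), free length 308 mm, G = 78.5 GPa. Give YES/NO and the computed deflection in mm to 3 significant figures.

NO, δ = 149 mm

k = Gd⁴/(8D³N_a) = (78.5×10³)(8.1⁴)/(8·68.0³·14) = 9.5954 N/mm
N_t = 16; L_s = 8.1·17 = 137.7 mm; δ_solid = L₀ − L_s = 308 − 137.7 = 170.3 mm
δ = F/k = 1430/9.5954 = 149.03 mm
δ < δ_solid → spring does not go solid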